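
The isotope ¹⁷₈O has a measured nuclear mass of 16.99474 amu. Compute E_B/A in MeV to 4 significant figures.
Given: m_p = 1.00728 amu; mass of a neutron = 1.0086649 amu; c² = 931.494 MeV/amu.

7.752 MeV/nucleon

Total constituent mass: 8 × 1.00728 + 9 × 1.0086649 = 17.1362241 amu
Δm = 17.1362241 − 16.99474 = 0.1414841 amu
Converting to energy: 0.1414841 amu × 931.494 MeV/amu = 131.792 MeV
Dividing by A = 17 gives 7.752 MeV per nucleon.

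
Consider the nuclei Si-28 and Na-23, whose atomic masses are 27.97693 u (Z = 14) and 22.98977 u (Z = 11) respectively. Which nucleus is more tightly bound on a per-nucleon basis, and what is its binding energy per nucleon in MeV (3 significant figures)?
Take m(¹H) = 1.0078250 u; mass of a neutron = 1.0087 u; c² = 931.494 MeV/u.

Si-28: Σm = 14(1.0078250) + 14(1.0087) = 28.2313500 u; Δm = 0.2544200 u; E_B = 236.99 MeV; E_B/A = 8.464 MeV
Na-23: Σm = 11(1.0078250) + 12(1.0087) = 23.1904750 u; Δm = 0.2007050 u; E_B = 186.96 MeV; E_B/A = 8.129 MeV
Si-28 has the higher binding energy per nucleon, so it is the more tightly bound nucleus.

Si-28; 8.46 MeV/nucleon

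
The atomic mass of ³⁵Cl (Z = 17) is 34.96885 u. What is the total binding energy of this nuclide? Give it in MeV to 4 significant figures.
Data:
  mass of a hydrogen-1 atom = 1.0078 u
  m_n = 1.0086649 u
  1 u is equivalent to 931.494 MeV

Σm = 17·m(¹H) + 18·m_n = 17.1326 + 18.1559682 = 35.2885682 u
Mass defect Δm = 35.2885682 − 34.96885 = 0.3197182 u
Converting to energy: 0.3197182 u × 931.494 MeV/u = 297.816 MeV

297.8 MeV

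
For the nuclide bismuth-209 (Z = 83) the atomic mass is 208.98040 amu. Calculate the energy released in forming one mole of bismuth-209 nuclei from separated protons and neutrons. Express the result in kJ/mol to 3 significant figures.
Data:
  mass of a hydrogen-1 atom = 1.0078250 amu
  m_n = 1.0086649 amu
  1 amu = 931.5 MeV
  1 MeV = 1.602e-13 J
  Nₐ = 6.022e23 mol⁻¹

1.58e+11 kJ/mol

Total constituent mass: 83 × 1.0078250 + 126 × 1.0086649 = 210.7412524 amu
The mass defect is 210.7412524 − 208.98040 = 1.7608524 amu.
E_B = 1.7608524 × 931.5 = 1640.23 MeV
Per nucleus in joules: 1640.23 MeV × 1.602e-13 J/MeV = 2.6276e-10 J
Per mole: 2.6276e-10 J × 6.022e23 mol⁻¹ = 1.5823e+14 J/mol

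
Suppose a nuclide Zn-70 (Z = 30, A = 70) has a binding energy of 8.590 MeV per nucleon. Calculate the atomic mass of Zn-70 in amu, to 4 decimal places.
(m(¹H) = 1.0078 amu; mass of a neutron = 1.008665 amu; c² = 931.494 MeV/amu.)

69.9351 amu

Total binding energy = 70 × 8.590 = 601.300 MeV
Mass defect = 601.300 MeV / (931.494 MeV/amu) = 0.645522 amu
Constituent mass = 30(1.0078) + 40(1.008665) = 70.580600 amu
Atomic mass = 70.580600 − 0.645522 = 69.935078 amu ≈ 69.9351 amu (to 4 decimal places)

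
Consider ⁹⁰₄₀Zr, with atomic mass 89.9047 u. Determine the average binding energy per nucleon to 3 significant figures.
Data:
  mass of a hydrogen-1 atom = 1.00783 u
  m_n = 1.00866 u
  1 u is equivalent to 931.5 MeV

8.71 MeV/nucleon

Z = 40, so N = A − Z = 90 − 40 = 50.
Mass of separated nucleons = 40(1.00783) + 50(1.00866) = 40.31320 + 50.43300 = 90.74620 u
The mass defect is 90.74620 − 89.9047 = 0.84150 u.
Converting to energy: 0.84150 u × 931.5 MeV/u = 783.857 MeV
BE/A = 783.857 MeV / 90 = 8.710 MeV/nucleon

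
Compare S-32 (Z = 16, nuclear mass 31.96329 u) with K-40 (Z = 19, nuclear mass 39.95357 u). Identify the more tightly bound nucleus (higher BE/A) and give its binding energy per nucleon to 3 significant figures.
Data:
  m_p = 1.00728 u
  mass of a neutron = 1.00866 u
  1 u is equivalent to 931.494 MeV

S-32: Σm = 16(1.00728) + 16(1.00866) = 32.25504 u; Δm = 0.29175 u; E_B = 271.76 MeV; E_B/A = 8.493 MeV
K-40: Σm = 19(1.00728) + 21(1.00866) = 40.32018 u; Δm = 0.36661 u; E_B = 341.495 MeV; E_B/A = 8.537 MeV
K-40 has the higher binding energy per nucleon, so it is the more tightly bound nucleus.

K-40; 8.54 MeV/nucleon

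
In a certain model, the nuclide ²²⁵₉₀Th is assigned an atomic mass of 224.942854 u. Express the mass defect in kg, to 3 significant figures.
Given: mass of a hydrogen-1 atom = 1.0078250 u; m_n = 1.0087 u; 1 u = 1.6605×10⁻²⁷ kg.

Σm = 90·m(¹H) + 135·m_n = 90.7042500 + 136.1745 = 226.8787500 u
The mass defect is 226.8787500 − 224.942854 = 1.9358960 u.
In SI units: 1.9358960 u × 1.6605×10⁻²⁷ kg/u = 3.2146e-27 kg

3.21e-27 kg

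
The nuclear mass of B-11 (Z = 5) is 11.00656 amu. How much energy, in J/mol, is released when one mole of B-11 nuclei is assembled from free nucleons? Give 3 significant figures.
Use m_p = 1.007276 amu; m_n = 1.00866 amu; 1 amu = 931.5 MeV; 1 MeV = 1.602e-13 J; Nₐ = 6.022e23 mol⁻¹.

Total constituent mass: 5 × 1.007276 + 6 × 1.00866 = 11.088340 amu
The mass defect is 11.088340 − 11.00656 = 0.081780 amu.
E_B = 0.081780 × 931.5 = 76.1781 MeV
Per nucleus in joules: 76.1781 MeV × 1.602e-13 J/MeV = 1.2204e-11 J
Per mole: 1.2204e-11 J × 6.022e23 mol⁻¹ = 7.3492e+12 J/mol

7.35e+12 J/mol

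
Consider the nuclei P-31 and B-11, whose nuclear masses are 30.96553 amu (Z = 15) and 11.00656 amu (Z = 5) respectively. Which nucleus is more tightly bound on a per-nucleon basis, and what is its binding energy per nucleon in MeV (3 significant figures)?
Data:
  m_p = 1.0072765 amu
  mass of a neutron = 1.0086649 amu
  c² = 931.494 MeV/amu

P-31; 8.48 MeV/nucleon

P-31: Σm = 15(1.0072765) + 16(1.0086649) = 31.2477859 amu; Δm = 0.2822559 amu; E_B = 262.92 MeV; E_B/A = 8.481 MeV
B-11: Σm = 5(1.0072765) + 6(1.0086649) = 11.0883719 amu; Δm = 0.0818119 amu; E_B = 76.207 MeV; E_B/A = 6.928 MeV
P-31 has the higher binding energy per nucleon, so it is the more tightly bound nucleus.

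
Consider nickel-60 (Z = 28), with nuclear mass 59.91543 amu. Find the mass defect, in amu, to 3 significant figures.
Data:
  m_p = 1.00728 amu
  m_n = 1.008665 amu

The nucleus contains 28 protons and 60 − 28 = 32 neutrons.
Mass of separated nucleons = 28(1.00728) + 32(1.008665) = 28.20384 + 32.277280 = 60.481120 amu
Δm = 60.481120 − 59.91543 = 0.565690 amu

0.566 amu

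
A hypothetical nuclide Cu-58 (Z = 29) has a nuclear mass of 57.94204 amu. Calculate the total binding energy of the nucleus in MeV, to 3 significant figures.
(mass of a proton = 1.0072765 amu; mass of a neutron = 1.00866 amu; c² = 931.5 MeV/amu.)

The nucleus contains 29 protons and 58 − 29 = 29 neutrons.
Total constituent mass: 29 × 1.0072765 + 29 × 1.00866 = 58.4621585 amu
Δm = 58.4621585 − 57.94204 = 0.5201185 amu
Binding energy = Δm·c² = 0.5201185 × 931.5 MeV/amu = 484.490 MeV

484 MeV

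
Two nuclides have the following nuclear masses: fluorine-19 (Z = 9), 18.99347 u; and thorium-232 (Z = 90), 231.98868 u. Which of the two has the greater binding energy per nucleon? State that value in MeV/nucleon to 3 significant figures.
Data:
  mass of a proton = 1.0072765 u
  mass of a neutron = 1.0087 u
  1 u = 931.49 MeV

fluorine-19: Σm = 9(1.0072765) + 10(1.0087) = 19.1524885 u; Δm = 0.1590185 u; E_B = 148.12 MeV; E_B/A = 7.796 MeV
thorium-232: Σm = 90(1.0072765) + 142(1.0087) = 233.8902850 u; Δm = 1.9016050 u; E_B = 1771.3 MeV; E_B/A = 7.635 MeV
fluorine-19 has the higher binding energy per nucleon, so it is the more tightly bound nucleus.

fluorine-19; 7.80 MeV/nucleon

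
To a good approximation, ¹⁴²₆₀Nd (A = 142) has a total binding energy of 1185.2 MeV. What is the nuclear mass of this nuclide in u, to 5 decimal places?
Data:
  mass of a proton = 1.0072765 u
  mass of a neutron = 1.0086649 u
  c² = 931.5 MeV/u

Mass defect = 1185.2 MeV / (931.5 MeV/u) = 1.2723564 u
Constituent mass = 60(1.0072765) + 82(1.0086649) = 143.1471118 u
Nuclear mass = 143.1471118 − 1.2723564 = 141.8747554 u ≈ 141.87476 u (to 5 decimal places)

141.87476 u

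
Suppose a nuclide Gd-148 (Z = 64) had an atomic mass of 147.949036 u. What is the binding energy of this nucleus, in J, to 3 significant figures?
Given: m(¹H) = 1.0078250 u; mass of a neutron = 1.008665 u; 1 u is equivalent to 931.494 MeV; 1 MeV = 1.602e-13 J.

1.91e-10 J

Total constituent mass: 64 × 1.0078250 + 84 × 1.008665 = 149.2286600 u
The mass defect is 149.2286600 − 147.949036 = 1.2796240 u.
E_B = 1.2796240 × 931.494 = 1191.96 MeV
In joules: 1191.96 MeV × 1.602e-13 J/MeV = 1.9095e-10 J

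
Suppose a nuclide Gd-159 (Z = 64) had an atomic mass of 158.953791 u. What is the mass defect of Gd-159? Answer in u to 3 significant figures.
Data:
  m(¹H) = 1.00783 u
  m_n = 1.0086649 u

1.37 u

The nucleus contains 64 protons and 159 − 64 = 95 neutrons.
Σm = 64·m(¹H) + 95·m_n = 64.50112 + 95.8231655 = 160.3242855 u
Mass defect Δm = 160.3242855 − 158.953791 = 1.3704945 u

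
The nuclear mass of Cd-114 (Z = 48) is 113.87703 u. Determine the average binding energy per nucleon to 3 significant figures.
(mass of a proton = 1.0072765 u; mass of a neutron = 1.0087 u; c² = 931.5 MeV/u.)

8.55 MeV/nucleon

Z = 48, so N = A − Z = 114 − 48 = 66.
Mass of separated nucleons = 48(1.0072765) + 66(1.0087) = 48.3492720 + 66.5742 = 114.9234720 u
The mass defect is 114.9234720 − 113.87703 = 1.0464420 u.
Binding energy = Δm·c² = 1.0464420 × 931.5 MeV/u = 974.761 MeV
BE/A = 974.761 MeV / 114 = 8.551 MeV/nucleon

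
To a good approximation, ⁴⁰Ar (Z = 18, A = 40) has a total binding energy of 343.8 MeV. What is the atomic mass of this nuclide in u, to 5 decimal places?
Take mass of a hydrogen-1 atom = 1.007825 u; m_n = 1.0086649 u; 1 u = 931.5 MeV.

39.96240 u

Mass defect = 343.8 MeV / (931.5 MeV/u) = 0.3690821 u
Constituent mass = 18(1.007825) + 22(1.0086649) = 40.3314778 u
Atomic mass = 40.3314778 − 0.3690821 = 39.9623957 u ≈ 39.96240 u (to 5 decimal places)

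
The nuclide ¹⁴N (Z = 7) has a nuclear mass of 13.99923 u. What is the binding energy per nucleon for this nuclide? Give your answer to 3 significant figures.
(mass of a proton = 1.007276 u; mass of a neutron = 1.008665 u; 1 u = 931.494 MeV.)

7.48 MeV/nucleon

Total constituent mass: 7 × 1.007276 + 7 × 1.008665 = 14.111587 u
Δm = 14.111587 − 13.99923 = 0.112357 u
Binding energy = Δm·c² = 0.112357 × 931.494 MeV/u = 104.660 MeV
Per nucleon: 104.660 / 14 = 7.476 MeV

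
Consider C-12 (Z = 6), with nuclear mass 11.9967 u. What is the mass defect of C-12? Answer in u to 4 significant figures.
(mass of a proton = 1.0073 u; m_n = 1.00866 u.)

0.09906 u

With 6 protons and 6 neutrons (A = 12):
Σm = 6·m_p + 6·m_n = 6.0438 + 6.05196 = 12.09576 u
Δm = 12.09576 − 11.9967 = 0.09906 u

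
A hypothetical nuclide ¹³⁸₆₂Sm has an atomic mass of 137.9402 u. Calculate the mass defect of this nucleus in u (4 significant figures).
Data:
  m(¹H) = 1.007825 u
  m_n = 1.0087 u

Total constituent mass: 62 × 1.007825 + 76 × 1.0087 = 139.146350 u
Δm = 139.146350 − 137.9402 = 1.206150 u

1.206 u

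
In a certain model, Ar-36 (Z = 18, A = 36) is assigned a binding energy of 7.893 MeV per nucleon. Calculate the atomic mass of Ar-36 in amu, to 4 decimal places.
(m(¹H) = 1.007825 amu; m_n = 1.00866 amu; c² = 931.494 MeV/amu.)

35.9917 amu

Total binding energy = 36 × 7.893 = 284.148 MeV
Mass defect = 284.148 MeV / (931.494 MeV/amu) = 0.305045 amu
Constituent mass = 18(1.007825) + 18(1.00866) = 36.296730 amu
Atomic mass = 36.296730 − 0.305045 = 35.991685 amu ≈ 35.9917 amu (to 4 decimal places)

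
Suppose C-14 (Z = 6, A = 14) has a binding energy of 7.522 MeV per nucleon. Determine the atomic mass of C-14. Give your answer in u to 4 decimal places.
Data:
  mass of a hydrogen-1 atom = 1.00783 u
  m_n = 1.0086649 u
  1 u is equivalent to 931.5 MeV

14.0032 u

Total binding energy = 14 × 7.522 = 105.308 MeV
Mass defect = 105.308 MeV / (931.5 MeV/u) = 0.113052 u
Constituent mass = 6(1.00783) + 8(1.0086649) = 14.1162992 u
Atomic mass = 14.1162992 − 0.113052 = 14.0032472 u ≈ 14.0032 u (to 4 decimal places)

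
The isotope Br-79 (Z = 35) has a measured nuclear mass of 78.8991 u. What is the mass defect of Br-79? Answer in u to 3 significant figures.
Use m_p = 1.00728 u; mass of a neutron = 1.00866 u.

0.737 u

Σm = 35·m_p + 44·m_n = 35.25480 + 44.38104 = 79.63584 u
Mass defect Δm = 79.63584 − 78.8991 = 0.73674 u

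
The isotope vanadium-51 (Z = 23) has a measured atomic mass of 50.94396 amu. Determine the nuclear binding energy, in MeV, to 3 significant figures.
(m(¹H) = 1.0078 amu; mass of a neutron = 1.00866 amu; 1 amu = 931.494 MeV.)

445 MeV

The nucleus contains 23 protons and 51 − 23 = 28 neutrons.
Total constituent mass: 23 × 1.0078 + 28 × 1.00866 = 51.42188 amu
Mass defect Δm = 51.42188 − 50.94396 = 0.47792 amu
Binding energy = Δm·c² = 0.47792 × 931.494 MeV/amu = 445.180 MeV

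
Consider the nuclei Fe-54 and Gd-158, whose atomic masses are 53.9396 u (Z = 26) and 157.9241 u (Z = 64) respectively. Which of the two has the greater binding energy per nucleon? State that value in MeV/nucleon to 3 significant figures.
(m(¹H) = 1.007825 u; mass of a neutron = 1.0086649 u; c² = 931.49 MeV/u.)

Fe-54: Σm = 26(1.007825) + 28(1.0086649) = 54.4460672 u; Δm = 0.5064672 u; E_B = 471.77 MeV; E_B/A = 8.736 MeV
Gd-158: Σm = 64(1.007825) + 94(1.0086649) = 159.3153006 u; Δm = 1.3912006 u; E_B = 1295.9 MeV; E_B/A = 8.202 MeV
Fe-54 has the higher binding energy per nucleon, so it is the more tightly bound nucleus.

Fe-54; 8.74 MeV/nucleon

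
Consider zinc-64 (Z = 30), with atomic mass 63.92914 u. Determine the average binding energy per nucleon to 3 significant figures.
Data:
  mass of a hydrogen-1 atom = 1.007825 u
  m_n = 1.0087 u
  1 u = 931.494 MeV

The nucleus contains 30 protons and 64 − 30 = 34 neutrons.
Mass of separated nucleons = 30(1.007825) + 34(1.0087) = 30.234750 + 34.2958 = 64.530550 u
The mass defect is 64.530550 − 63.92914 = 0.601410 u.
E_B = 0.601410 × 931.494 = 560.210 MeV
Per nucleon: 560.210 / 64 = 8.753 MeV

8.75 MeV/nucleon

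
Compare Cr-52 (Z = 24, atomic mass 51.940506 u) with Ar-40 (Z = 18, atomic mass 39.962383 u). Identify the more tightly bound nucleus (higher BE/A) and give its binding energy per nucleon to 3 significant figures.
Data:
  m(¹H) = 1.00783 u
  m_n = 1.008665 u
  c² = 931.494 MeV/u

Cr-52: Σm = 24(1.00783) + 28(1.008665) = 52.430540 u; Δm = 0.490034 u; E_B = 456.46 MeV; E_B/A = 8.778 MeV
Ar-40: Σm = 18(1.00783) + 22(1.008665) = 40.331570 u; Δm = 0.369187 u; E_B = 343.895 MeV; E_B/A = 8.597 MeV
Cr-52 has the higher binding energy per nucleon, so it is the more tightly bound nucleus.

Cr-52; 8.78 MeV/nucleon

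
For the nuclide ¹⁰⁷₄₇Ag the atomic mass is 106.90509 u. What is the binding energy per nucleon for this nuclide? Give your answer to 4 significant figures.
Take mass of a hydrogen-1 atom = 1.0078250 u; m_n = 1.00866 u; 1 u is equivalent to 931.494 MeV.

Z = 47, so N = A − Z = 107 − 47 = 60.
Total constituent mass: 47 × 1.0078250 + 60 × 1.00866 = 107.8873750 u
Mass defect Δm = 107.8873750 − 106.90509 = 0.9822850 u
Converting to energy: 0.9822850 u × 931.494 MeV/u = 914.993 MeV
BE/A = 914.993 MeV / 107 = 8.551 MeV/nucleon

8.551 MeV/nucleon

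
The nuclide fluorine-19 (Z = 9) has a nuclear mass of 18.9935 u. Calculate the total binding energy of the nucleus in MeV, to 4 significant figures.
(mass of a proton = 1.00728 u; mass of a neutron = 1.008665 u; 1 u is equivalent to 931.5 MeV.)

147.8 MeV

Mass of separated nucleons = 9(1.00728) + 10(1.008665) = 9.06552 + 10.086650 = 19.152170 u
The mass defect is 19.152170 − 18.9935 = 0.158670 u.
E_B = 0.158670 × 931.5 = 147.801 MeV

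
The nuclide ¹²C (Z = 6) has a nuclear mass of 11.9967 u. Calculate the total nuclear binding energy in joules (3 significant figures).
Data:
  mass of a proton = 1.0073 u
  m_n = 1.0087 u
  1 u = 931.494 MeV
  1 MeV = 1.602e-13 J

With 6 protons and 6 neutrons (A = 12):
Σm = 6·m_p + 6·m_n = 6.0438 + 6.0522 = 12.0960 u
Δm = 12.0960 − 11.9967 = 0.0993 u
E_B = 0.0993 × 931.494 = 92.4974 MeV
In joules: 92.4974 MeV × 1.602e-13 J/MeV = 1.4818e-11 J

1.48e-11 J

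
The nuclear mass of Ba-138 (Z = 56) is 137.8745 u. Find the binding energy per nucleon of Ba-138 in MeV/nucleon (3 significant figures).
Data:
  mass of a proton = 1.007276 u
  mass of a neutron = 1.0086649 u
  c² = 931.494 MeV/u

8.39 MeV/nucleon

With 56 protons and 82 neutrons (A = 138):
Total constituent mass: 56 × 1.007276 + 82 × 1.0086649 = 139.1179778 u
Mass defect Δm = 139.1179778 − 137.8745 = 1.2434778 u
Binding energy = Δm·c² = 1.2434778 × 931.494 MeV/u = 1158.29 MeV
Dividing by A = 138 gives 8.393 MeV per nucleon.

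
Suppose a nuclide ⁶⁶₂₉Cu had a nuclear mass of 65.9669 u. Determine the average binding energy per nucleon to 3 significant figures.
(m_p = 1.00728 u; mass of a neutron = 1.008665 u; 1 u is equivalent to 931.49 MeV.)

Total constituent mass: 29 × 1.00728 + 37 × 1.008665 = 66.531725 u
Δm = 66.531725 − 65.9669 = 0.564825 u
E_B = 0.564825 × 931.49 = 526.129 MeV
Per nucleon: 526.129 / 66 = 7.972 MeV

7.97 MeV/nucleon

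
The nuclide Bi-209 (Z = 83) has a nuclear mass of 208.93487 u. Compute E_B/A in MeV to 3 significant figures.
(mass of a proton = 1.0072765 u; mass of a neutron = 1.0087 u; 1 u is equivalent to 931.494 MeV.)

7.87 MeV/nucleon

With 83 protons and 126 neutrons (A = 209):
Mass of separated nucleons = 83(1.0072765) + 126(1.0087) = 83.6039495 + 127.0962 = 210.7001495 u
Δm = 210.7001495 − 208.93487 = 1.7652795 u
Binding energy = Δm·c² = 1.7652795 × 931.494 MeV/u = 1644.35 MeV
Dividing by A = 209 gives 7.868 MeV per nucleon.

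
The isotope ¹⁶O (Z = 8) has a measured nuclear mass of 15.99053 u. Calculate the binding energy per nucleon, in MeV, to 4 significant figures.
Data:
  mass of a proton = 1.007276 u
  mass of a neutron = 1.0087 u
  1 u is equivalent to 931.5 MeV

Total constituent mass: 8 × 1.007276 + 8 × 1.0087 = 16.127808 u
Mass defect Δm = 16.127808 − 15.99053 = 0.137278 u
Converting to energy: 0.137278 u × 931.5 MeV/u = 127.874 MeV
Per nucleon: 127.874 / 16 = 7.992 MeV

7.992 MeV/nucleon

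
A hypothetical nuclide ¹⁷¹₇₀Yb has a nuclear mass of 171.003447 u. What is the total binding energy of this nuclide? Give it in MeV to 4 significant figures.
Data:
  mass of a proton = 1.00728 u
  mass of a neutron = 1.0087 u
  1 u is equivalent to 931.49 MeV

1290 MeV

With 70 protons and 101 neutrons (A = 171):
Σm = 70·m_p + 101·m_n = 70.50960 + 101.8787 = 172.38830 u
Δm = 172.38830 − 171.003447 = 1.384853 u
Converting to energy: 1.384853 u × 931.49 MeV/u = 1289.98 MeV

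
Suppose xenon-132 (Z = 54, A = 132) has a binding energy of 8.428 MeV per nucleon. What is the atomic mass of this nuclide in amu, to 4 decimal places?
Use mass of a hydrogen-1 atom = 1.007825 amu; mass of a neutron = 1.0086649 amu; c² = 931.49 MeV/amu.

Total binding energy = 132 × 8.428 = 1112.496 MeV
Mass defect = 1112.496 MeV / (931.49 MeV/amu) = 1.194319 amu
Constituent mass = 54(1.007825) + 78(1.0086649) = 133.0984122 amu
Atomic mass = 133.0984122 − 1.194319 = 131.9040932 amu ≈ 131.9041 amu (to 4 decimal places)

131.9041 amu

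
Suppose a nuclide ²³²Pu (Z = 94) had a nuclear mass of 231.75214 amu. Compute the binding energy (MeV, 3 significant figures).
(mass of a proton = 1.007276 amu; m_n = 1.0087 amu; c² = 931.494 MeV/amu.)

1990 MeV

The nucleus contains 94 protons and 232 − 94 = 138 neutrons.
Σm = 94·m_p + 138·m_n = 94.683944 + 139.2006 = 233.884544 amu
Δm = 233.884544 − 231.75214 = 2.132404 amu
E_B = 2.132404 × 931.494 = 1986.32 MeV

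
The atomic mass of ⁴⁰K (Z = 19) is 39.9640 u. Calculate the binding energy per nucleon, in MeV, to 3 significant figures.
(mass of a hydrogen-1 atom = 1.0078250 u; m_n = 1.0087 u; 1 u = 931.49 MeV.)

8.56 MeV/nucleon

Σm = 19·m(¹H) + 21·m_n = 19.1486750 + 21.1827 = 40.3313750 u
Δm = 40.3313750 − 39.9640 = 0.3673750 u
Converting to energy: 0.3673750 u × 931.49 MeV/u = 342.206 MeV
Per nucleon: 342.206 / 40 = 8.555 MeV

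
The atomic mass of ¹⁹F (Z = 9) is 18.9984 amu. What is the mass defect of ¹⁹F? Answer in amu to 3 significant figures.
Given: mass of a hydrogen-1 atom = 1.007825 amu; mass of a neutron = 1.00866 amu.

0.159 amu

Total constituent mass: 9 × 1.007825 + 10 × 1.00866 = 19.157025 amu
The mass defect is 19.157025 − 18.9984 = 0.158625 amu.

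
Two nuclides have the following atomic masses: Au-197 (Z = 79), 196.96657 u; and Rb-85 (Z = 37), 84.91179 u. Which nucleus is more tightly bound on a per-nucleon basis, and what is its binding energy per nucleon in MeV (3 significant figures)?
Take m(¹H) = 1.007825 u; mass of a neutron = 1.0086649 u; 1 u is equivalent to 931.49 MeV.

Rb-85; 8.70 MeV/nucleon

Au-197: Σm = 79(1.007825) + 118(1.0086649) = 198.6406332 u; Δm = 1.6740632 u; E_B = 1559.4 MeV; E_B/A = 7.916 MeV
Rb-85: Σm = 37(1.007825) + 48(1.0086649) = 85.7054402 u; Δm = 0.7936502 u; E_B = 739.28 MeV; E_B/A = 8.697 MeV
Rb-85 has the higher binding energy per nucleon, so it is the more tightly bound nucleus.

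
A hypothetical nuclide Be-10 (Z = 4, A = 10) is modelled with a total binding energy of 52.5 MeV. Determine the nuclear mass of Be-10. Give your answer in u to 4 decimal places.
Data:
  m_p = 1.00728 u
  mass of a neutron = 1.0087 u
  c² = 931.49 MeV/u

Mass defect = 52.5 MeV / (931.49 MeV/u) = 0.056361 u
Constituent mass = 4(1.00728) + 6(1.0087) = 10.08132 u
Nuclear mass = 10.08132 − 0.056361 = 10.024959 u ≈ 10.0250 u (to 4 decimal places)

10.0250 u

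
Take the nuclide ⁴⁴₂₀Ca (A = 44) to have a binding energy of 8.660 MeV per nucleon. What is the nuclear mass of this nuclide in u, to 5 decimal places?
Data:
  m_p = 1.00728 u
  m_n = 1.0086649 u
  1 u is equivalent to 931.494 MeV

43.94449 u

Total binding energy = 44 × 8.660 = 381.040 MeV
Mass defect = 381.040 MeV / (931.494 MeV/u) = 0.4090633 u
Constituent mass = 20(1.00728) + 24(1.0086649) = 44.3535576 u
Nuclear mass = 44.3535576 − 0.4090633 = 43.9444943 u ≈ 43.94449 u (to 5 decimal places)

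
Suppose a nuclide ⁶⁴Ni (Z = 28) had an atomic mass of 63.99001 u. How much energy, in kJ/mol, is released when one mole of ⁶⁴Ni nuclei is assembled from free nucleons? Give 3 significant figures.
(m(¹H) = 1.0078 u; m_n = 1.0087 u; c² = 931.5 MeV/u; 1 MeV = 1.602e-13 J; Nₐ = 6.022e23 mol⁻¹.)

4.87e+10 kJ/mol

Total constituent mass: 28 × 1.0078 + 36 × 1.0087 = 64.5316 u
The mass defect is 64.5316 − 63.99001 = 0.54159 u.
Binding energy = Δm·c² = 0.54159 × 931.5 MeV/u = 504.491 MeV
Per nucleus in joules: 504.491 MeV × 1.602e-13 J/MeV = 8.0819e-11 J
Per mole: 8.0819e-11 J × 6.022e23 mol⁻¹ = 4.8669e+13 J/mol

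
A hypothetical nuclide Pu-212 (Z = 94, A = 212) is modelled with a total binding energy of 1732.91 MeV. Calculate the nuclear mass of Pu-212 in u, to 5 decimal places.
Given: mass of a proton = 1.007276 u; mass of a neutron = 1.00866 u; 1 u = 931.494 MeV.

Mass defect = 1732.91 MeV / (931.494 MeV/u) = 1.8603555 u
Constituent mass = 94(1.007276) + 118(1.00866) = 213.705824 u
Nuclear mass = 213.705824 − 1.8603555 = 211.8454685 u ≈ 211.84547 u (to 5 decimal places)

211.84547 u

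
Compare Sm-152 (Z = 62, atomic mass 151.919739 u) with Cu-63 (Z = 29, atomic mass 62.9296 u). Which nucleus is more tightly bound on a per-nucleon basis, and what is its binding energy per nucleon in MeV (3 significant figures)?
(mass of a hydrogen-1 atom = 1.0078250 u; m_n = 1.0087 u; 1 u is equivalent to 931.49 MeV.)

Cu-63; 8.77 MeV/nucleon

Sm-152: Σm = 62(1.0078250) + 90(1.0087) = 153.2681500 u; Δm = 1.3484110 u; E_B = 1256.0 MeV; E_B/A = 8.263 MeV
Cu-63: Σm = 29(1.0078250) + 34(1.0087) = 63.5227250 u; Δm = 0.5931250 u; E_B = 552.49 MeV; E_B/A = 8.770 MeV
Cu-63 has the higher binding energy per nucleon, so it is the more tightly bound nucleus.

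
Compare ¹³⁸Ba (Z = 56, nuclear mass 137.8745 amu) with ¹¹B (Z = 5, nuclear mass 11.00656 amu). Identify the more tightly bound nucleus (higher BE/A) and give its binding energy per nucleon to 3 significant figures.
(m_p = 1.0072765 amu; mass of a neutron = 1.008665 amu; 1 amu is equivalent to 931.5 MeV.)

¹³⁸Ba: Σm = 56(1.0072765) + 82(1.008665) = 139.1180140 amu; Δm = 1.2435140 amu; E_B = 1158.33 MeV; E_B/A = 8.394 MeV
¹¹B: Σm = 5(1.0072765) + 6(1.008665) = 11.0883725 amu; Δm = 0.0818125 amu; E_B = 76.208 MeV; E_B/A = 6.928 MeV
¹³⁸Ba has the higher binding energy per nucleon, so it is the more tightly bound nucleus.

¹³⁸Ba; 8.39 MeV/nucleon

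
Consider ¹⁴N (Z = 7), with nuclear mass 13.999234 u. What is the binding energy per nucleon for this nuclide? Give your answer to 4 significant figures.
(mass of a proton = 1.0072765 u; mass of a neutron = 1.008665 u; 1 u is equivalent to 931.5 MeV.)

Mass of separated nucleons = 7(1.0072765) + 7(1.008665) = 7.0509355 + 7.060655 = 14.1115905 u
The mass defect is 14.1115905 − 13.999234 = 0.1123565 u.
Converting to energy: 0.1123565 u × 931.5 MeV/u = 104.660 MeV
Per nucleon: 104.660 / 14 = 7.476 MeV

7.476 MeV/nucleon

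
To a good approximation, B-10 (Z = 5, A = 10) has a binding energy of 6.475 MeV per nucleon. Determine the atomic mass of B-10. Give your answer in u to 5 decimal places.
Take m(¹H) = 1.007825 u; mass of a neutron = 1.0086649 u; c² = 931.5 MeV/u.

10.01294 u

Total binding energy = 10 × 6.475 = 64.750 MeV
Mass defect = 64.750 MeV / (931.5 MeV/u) = 0.0695115 u
Constituent mass = 5(1.007825) + 5(1.0086649) = 10.0824495 u
Atomic mass = 10.0824495 − 0.0695115 = 10.0129380 u ≈ 10.01294 u (to 5 decimal places)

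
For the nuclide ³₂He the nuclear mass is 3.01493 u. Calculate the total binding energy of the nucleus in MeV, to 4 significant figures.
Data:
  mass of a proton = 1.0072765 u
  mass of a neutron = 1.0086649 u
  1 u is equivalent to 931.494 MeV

7.720 MeV

Total constituent mass: 2 × 1.0072765 + 1 × 1.0086649 = 3.0232179 u
Mass defect Δm = 3.0232179 − 3.01493 = 0.0082879 u
Converting to energy: 0.0082879 u × 931.494 MeV/u = 7.72013 MeV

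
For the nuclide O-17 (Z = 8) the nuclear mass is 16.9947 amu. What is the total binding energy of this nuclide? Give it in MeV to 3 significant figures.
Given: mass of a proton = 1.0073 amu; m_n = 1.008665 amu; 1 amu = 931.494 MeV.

132 MeV

Mass of separated nucleons = 8(1.0073) + 9(1.008665) = 8.0584 + 9.077985 = 17.136385 amu
Mass defect Δm = 17.136385 − 16.9947 = 0.141685 amu
Converting to energy: 0.141685 amu × 931.494 MeV/amu = 131.979 MeV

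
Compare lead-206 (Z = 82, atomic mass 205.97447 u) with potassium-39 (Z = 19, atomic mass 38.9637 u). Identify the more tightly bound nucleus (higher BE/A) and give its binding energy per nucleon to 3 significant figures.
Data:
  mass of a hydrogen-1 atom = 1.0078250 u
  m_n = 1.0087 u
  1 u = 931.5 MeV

lead-206: Σm = 82(1.0078250) + 124(1.0087) = 207.7204500 u; Δm = 1.7459800 u; E_B = 1626.4 MeV; E_B/A = 7.895 MeV
potassium-39: Σm = 19(1.0078250) + 20(1.0087) = 39.3226750 u; Δm = 0.3589750 u; E_B = 334.39 MeV; E_B/A = 8.574 MeV
potassium-39 has the higher binding energy per nucleon, so it is the more tightly bound nucleus.

potassium-39; 8.57 MeV/nucleon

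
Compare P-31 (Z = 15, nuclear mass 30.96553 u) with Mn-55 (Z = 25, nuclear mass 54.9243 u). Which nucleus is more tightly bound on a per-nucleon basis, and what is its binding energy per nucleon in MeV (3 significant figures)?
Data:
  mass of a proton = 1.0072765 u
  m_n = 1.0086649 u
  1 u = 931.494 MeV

Mn-55; 8.77 MeV/nucleon

P-31: Σm = 15(1.0072765) + 16(1.0086649) = 31.2477859 u; Δm = 0.2822559 u; E_B = 262.92 MeV; E_B/A = 8.481 MeV
Mn-55: Σm = 25(1.0072765) + 30(1.0086649) = 55.4418595 u; Δm = 0.5175595 u; E_B = 482.104 MeV; E_B/A = 8.766 MeV
Mn-55 has the higher binding energy per nucleon, so it is the more tightly bound nucleus.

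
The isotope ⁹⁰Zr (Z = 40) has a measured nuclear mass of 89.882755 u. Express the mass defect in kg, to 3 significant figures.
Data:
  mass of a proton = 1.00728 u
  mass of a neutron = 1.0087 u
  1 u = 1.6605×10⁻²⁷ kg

Total constituent mass: 40 × 1.00728 + 50 × 1.0087 = 90.72620 u
The mass defect is 90.72620 − 89.882755 = 0.843445 u.
In SI units: 0.843445 u × 1.6605×10⁻²⁷ kg/u = 1.4005e-27 kg

1.40e-27 kg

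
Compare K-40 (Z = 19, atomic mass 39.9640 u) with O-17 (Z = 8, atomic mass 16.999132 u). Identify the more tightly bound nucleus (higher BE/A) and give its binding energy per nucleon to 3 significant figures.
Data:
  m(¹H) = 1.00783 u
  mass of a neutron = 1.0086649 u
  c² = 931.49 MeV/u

K-40: Σm = 19(1.00783) + 21(1.0086649) = 40.3307329 u; Δm = 0.3667329 u; E_B = 341.61 MeV; E_B/A = 8.540 MeV
O-17: Σm = 8(1.00783) + 9(1.0086649) = 17.1406241 u; Δm = 0.1414921 u; E_B = 131.80 MeV; E_B/A = 7.753 MeV
K-40 has the higher binding energy per nucleon, so it is the more tightly bound nucleus.

K-40; 8.54 MeV/nucleon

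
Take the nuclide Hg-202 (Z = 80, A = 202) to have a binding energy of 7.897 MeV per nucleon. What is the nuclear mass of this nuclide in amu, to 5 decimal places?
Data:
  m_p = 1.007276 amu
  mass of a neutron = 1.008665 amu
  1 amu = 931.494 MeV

Total binding energy = 202 × 7.897 = 1595.194 MeV
Mass defect = 1595.194 MeV / (931.494 MeV/amu) = 1.7125113 amu
Constituent mass = 80(1.007276) + 122(1.008665) = 203.639210 amu
Nuclear mass = 203.639210 − 1.7125113 = 201.9266987 amu ≈ 201.92670 amu (to 5 decimal places)

201.92670 amu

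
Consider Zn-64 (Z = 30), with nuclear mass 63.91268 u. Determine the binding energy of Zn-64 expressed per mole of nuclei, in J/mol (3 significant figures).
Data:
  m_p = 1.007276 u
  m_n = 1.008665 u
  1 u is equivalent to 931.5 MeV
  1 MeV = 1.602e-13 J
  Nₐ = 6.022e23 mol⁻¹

5.39e+13 J/mol

Σm = 30·m_p + 34·m_n = 30.218280 + 34.294610 = 64.512890 u
Δm = 64.512890 − 63.91268 = 0.600210 u
E_B = 0.600210 × 931.5 = 559.096 MeV
Per nucleus in joules: 559.096 MeV × 1.602e-13 J/MeV = 8.9567e-11 J
Per mole: 8.9567e-11 J × 6.022e23 mol⁻¹ = 5.3937e+13 J/mol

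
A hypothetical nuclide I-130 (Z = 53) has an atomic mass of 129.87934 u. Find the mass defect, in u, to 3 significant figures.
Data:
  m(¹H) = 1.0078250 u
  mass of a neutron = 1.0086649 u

With 53 protons and 77 neutrons (A = 130):
Σm = 53·m(¹H) + 77·m_n = 53.4147250 + 77.6671973 = 131.0819223 u
Δm = 131.0819223 − 129.87934 = 1.2025823 u

1.20 u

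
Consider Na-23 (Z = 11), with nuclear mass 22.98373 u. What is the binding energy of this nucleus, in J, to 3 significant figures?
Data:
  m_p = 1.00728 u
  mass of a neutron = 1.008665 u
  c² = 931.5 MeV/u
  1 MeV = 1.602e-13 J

The nucleus contains 11 protons and 23 − 11 = 12 neutrons.
Σm = 11·m_p + 12·m_n = 11.08008 + 12.103980 = 23.184060 u
Δm = 23.184060 − 22.98373 = 0.200330 u
Converting to energy: 0.200330 u × 931.5 MeV/u = 186.607 MeV
In joules: 186.607 MeV × 1.602e-13 J/MeV = 2.9894e-11 J

2.99e-11 J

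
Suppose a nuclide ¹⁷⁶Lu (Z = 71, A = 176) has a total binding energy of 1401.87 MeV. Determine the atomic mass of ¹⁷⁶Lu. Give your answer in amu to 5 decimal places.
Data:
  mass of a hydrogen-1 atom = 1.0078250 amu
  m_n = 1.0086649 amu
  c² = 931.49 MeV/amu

Mass defect = 1401.87 MeV / (931.49 MeV/amu) = 1.5049759 amu
Constituent mass = 71(1.0078250) + 105(1.0086649) = 177.4653895 amu
Atomic mass = 177.4653895 − 1.5049759 = 175.9604136 amu ≈ 175.96041 amu (to 5 decimal places)

175.96041 amu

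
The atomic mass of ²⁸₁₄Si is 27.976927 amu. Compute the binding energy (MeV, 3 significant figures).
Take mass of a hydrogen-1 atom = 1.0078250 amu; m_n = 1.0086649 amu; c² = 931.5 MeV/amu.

237 MeV

Σm = 14·m(¹H) + 14·m_n = 14.1095500 + 14.1213086 = 28.2308586 amu
The mass defect is 28.2308586 − 27.976927 = 0.2539316 amu.
Converting to energy: 0.2539316 amu × 931.5 MeV/amu = 236.537 MeV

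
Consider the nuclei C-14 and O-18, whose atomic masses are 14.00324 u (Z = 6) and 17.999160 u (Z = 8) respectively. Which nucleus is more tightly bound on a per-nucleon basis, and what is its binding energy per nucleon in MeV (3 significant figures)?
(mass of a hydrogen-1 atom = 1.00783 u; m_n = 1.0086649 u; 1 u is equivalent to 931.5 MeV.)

O-18; 7.77 MeV/nucleon

C-14: Σm = 6(1.00783) + 8(1.0086649) = 14.1162992 u; Δm = 0.1130592 u; E_B = 105.31 MeV; E_B/A = 7.522 MeV
O-18: Σm = 8(1.00783) + 10(1.0086649) = 18.1492890 u; Δm = 0.1501290 u; E_B = 139.85 MeV; E_B/A = 7.769 MeV
O-18 has the higher binding energy per nucleon, so it is the more tightly bound nucleus.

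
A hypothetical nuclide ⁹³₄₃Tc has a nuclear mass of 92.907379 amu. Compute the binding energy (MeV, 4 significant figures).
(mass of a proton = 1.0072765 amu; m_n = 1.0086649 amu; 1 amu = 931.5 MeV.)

The nucleus contains 43 protons and 93 − 43 = 50 neutrons.
Mass of separated nucleons = 43(1.0072765) + 50(1.0086649) = 43.3128895 + 50.4332450 = 93.7461345 amu
Mass defect Δm = 93.7461345 − 92.907379 = 0.8387555 amu
Binding energy = Δm·c² = 0.8387555 × 931.5 MeV/amu = 781.301 MeV

781.3 MeV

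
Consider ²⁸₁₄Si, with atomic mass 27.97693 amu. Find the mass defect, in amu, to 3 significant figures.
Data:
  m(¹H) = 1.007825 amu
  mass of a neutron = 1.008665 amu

0.254 amu

With 14 protons and 14 neutrons (A = 28):
Σm = 14·m(¹H) + 14·m_n = 14.109550 + 14.121310 = 28.230860 amu
Mass defect Δm = 28.230860 − 27.97693 = 0.253930 amu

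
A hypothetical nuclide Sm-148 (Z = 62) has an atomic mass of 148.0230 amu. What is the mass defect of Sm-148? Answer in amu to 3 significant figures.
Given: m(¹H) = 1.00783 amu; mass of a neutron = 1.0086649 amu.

Σm = 62·m(¹H) + 86·m_n = 62.48546 + 86.7451814 = 149.2306414 amu
Mass defect Δm = 149.2306414 − 148.0230 = 1.2076414 amu

1.21 amu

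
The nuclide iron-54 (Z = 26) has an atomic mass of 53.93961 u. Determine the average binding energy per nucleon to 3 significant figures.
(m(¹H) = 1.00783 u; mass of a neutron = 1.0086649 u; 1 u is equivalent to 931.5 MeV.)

With 26 protons and 28 neutrons (A = 54):
Total constituent mass: 26 × 1.00783 + 28 × 1.0086649 = 54.4461972 u
Mass defect Δm = 54.4461972 − 53.93961 = 0.5065872 u
Converting to energy: 0.5065872 u × 931.5 MeV/u = 471.886 MeV
Per nucleon: 471.886 / 54 = 8.739 MeV

8.74 MeV/nucleon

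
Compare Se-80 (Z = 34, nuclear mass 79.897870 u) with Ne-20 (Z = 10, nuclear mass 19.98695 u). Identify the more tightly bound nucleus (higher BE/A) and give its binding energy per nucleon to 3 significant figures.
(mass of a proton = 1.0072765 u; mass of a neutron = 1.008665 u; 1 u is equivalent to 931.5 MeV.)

Se-80: Σm = 34(1.0072765) + 46(1.008665) = 80.6459910 u; Δm = 0.7481210 u; E_B = 696.87 MeV; E_B/A = 8.711 MeV
Ne-20: Σm = 10(1.0072765) + 10(1.008665) = 20.1594150 u; Δm = 0.1724650 u; E_B = 160.65 MeV; E_B/A = 8.033 MeV
Se-80 has the higher binding energy per nucleon, so it is the more tightly bound nucleus.

Se-80; 8.71 MeV/nucleon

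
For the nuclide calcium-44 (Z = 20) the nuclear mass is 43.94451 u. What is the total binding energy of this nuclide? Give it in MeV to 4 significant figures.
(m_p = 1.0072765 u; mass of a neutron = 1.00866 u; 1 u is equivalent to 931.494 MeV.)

Mass of separated nucleons = 20(1.0072765) + 24(1.00866) = 20.1455300 + 24.20784 = 44.3533700 u
Mass defect Δm = 44.3533700 − 43.94451 = 0.4088600 u
Converting to energy: 0.4088600 u × 931.494 MeV/u = 380.851 MeV

380.9 MeV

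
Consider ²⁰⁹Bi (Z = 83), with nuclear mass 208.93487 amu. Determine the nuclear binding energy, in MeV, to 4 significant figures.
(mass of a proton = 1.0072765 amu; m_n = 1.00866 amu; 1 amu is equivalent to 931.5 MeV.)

Total constituent mass: 83 × 1.0072765 + 126 × 1.00866 = 210.6951095 amu
Mass defect Δm = 210.6951095 − 208.93487 = 1.7602395 amu
E_B = 1.7602395 × 931.5 = 1639.66 MeV

1640 MeV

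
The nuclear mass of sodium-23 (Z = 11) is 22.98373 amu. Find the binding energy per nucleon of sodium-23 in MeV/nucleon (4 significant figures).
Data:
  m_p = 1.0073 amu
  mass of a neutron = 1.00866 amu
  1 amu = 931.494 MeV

With 11 protons and 12 neutrons (A = 23):
Mass of separated nucleons = 11(1.0073) + 12(1.00866) = 11.0803 + 12.10392 = 23.18422 amu
The mass defect is 23.18422 − 22.98373 = 0.20049 amu.
Binding energy = Δm·c² = 0.20049 × 931.494 MeV/amu = 186.755 MeV
BE/A = 186.755 MeV / 23 = 8.120 MeV/nucleon

8.120 MeV/nucleon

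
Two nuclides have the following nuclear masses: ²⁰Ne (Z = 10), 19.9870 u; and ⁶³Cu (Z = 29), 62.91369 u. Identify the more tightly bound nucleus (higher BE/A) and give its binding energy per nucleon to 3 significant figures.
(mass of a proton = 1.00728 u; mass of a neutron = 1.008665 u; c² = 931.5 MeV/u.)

²⁰Ne: Σm = 10(1.00728) + 10(1.008665) = 20.159450 u; Δm = 0.172450 u; E_B = 160.64 MeV; E_B/A = 8.032 MeV
⁶³Cu: Σm = 29(1.00728) + 34(1.008665) = 63.505730 u; Δm = 0.592040 u; E_B = 551.49 MeV; E_B/A = 8.754 MeV
⁶³Cu has the higher binding energy per nucleon, so it is the more tightly bound nucleus.

⁶³Cu; 8.75 MeV/nucleon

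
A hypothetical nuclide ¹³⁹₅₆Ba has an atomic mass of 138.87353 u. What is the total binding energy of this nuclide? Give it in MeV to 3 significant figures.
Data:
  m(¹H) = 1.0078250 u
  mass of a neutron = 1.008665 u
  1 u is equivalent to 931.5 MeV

Total constituent mass: 56 × 1.0078250 + 83 × 1.008665 = 140.1573950 u
Mass defect Δm = 140.1573950 − 138.87353 = 1.2838650 u
Binding energy = Δm·c² = 1.2838650 × 931.5 MeV/u = 1195.92 MeV

1200 MeV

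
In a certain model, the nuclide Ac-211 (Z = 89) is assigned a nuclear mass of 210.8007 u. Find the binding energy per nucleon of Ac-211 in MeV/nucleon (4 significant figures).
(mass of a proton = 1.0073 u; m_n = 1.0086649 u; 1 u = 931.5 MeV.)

With 89 protons and 122 neutrons (A = 211):
Mass of separated nucleons = 89(1.0073) + 122(1.0086649) = 89.6497 + 123.0571178 = 212.7068178 u
The mass defect is 212.7068178 − 210.8007 = 1.9061178 u.
Converting to energy: 1.9061178 u × 931.5 MeV/u = 1775.55 MeV
BE/A = 1775.55 MeV / 211 = 8.415 MeV/nucleon

8.415 MeV/nucleon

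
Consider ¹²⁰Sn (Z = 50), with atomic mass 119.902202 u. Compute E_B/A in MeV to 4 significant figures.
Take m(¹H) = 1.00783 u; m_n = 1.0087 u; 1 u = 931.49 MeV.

8.525 MeV/nucleon

With 50 protons and 70 neutrons (A = 120):
Total constituent mass: 50 × 1.00783 + 70 × 1.0087 = 121.00050 u
Mass defect Δm = 121.00050 − 119.902202 = 1.098298 u
E_B = 1.098298 × 931.49 = 1023.05 MeV
Dividing by A = 120 gives 8.525 MeV per nucleon.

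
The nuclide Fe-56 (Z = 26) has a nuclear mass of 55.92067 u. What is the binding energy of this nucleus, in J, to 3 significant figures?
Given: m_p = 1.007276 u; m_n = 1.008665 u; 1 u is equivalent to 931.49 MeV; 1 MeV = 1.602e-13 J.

7.89e-11 J

Z = 26, so N = A − Z = 56 − 26 = 30.
Total constituent mass: 26 × 1.007276 + 30 × 1.008665 = 56.449126 u
Δm = 56.449126 − 55.92067 = 0.528456 u
Converting to energy: 0.528456 u × 931.49 MeV/u = 492.251 MeV
In joules: 492.251 MeV × 1.602e-13 J/MeV = 7.8859e-11 J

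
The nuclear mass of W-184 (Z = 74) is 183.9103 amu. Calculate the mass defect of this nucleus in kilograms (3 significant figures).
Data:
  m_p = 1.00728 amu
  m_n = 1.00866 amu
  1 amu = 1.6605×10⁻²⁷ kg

Total constituent mass: 74 × 1.00728 + 110 × 1.00866 = 185.49132 amu
Mass defect Δm = 185.49132 − 183.9103 = 1.58102 amu
In SI units: 1.58102 amu × 1.6605×10⁻²⁷ kg/amu = 2.6253e-27 kg

2.63e-27 kg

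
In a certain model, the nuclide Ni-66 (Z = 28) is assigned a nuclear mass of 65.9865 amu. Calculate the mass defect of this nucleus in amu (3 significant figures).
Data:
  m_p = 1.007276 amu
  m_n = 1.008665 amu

The nucleus contains 28 protons and 66 − 28 = 38 neutrons.
Mass of separated nucleons = 28(1.007276) + 38(1.008665) = 28.203728 + 38.329270 = 66.532998 amu
Mass defect Δm = 66.532998 − 65.9865 = 0.546498 amu

0.546 amu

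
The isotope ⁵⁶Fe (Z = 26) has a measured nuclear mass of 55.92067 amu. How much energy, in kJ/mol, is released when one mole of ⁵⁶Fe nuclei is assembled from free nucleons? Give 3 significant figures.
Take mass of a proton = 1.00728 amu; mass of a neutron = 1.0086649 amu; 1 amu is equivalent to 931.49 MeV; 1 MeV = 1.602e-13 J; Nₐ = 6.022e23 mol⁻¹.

Total constituent mass: 26 × 1.00728 + 30 × 1.0086649 = 56.4492270 amu
Δm = 56.4492270 − 55.92067 = 0.5285570 amu
E_B = 0.5285570 × 931.49 = 492.346 MeV
Per nucleus in joules: 492.346 MeV × 1.602e-13 J/MeV = 7.8874e-11 J
Per mole: 7.8874e-11 J × 6.022e23 mol⁻¹ = 4.7498e+13 J/mol

4.75e+10 kJ/mol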